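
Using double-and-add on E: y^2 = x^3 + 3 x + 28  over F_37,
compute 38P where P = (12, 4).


k = 38 = 100110_2 (binary, LSB first: 011001)
Double-and-add from P = (12, 4):
  bit 0 = 0: acc unchanged = O
  bit 1 = 1: acc = O + (16, 19) = (16, 19)
  bit 2 = 1: acc = (16, 19) + (4, 20) = (26, 25)
  bit 3 = 0: acc unchanged = (26, 25)
  bit 4 = 0: acc unchanged = (26, 25)
  bit 5 = 1: acc = (26, 25) + (17, 16) = (32, 6)

38P = (32, 6)


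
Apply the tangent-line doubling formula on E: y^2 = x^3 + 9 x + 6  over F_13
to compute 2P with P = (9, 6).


Doubling: s = (3 x1^2 + a) / (2 y1)
s = (3*9^2 + 9) / (2*6) mod 13 = 8
x3 = s^2 - 2 x1 mod 13 = 8^2 - 2*9 = 7
y3 = s (x1 - x3) - y1 mod 13 = 8 * (9 - 7) - 6 = 10

2P = (7, 10)


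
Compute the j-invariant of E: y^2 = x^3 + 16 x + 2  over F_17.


Delta = -16(4 a^3 + 27 b^2) mod 17 = 2
-1728 * (4 a)^3 = -1728 * (4*16)^3 mod 17 = 7
j = 7 * 2^(-1) mod 17 = 12

j = 12 (mod 17)


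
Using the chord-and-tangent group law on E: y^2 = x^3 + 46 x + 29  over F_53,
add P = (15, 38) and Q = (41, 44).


P != Q, so use the chord formula.
s = (y2 - y1) / (x2 - x1) = (6) / (26) mod 53 = 41
x3 = s^2 - x1 - x2 mod 53 = 41^2 - 15 - 41 = 35
y3 = s (x1 - x3) - y1 mod 53 = 41 * (15 - 35) - 38 = 43

P + Q = (35, 43)


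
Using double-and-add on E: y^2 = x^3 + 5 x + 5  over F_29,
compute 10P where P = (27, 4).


k = 10 = 1010_2 (binary, LSB first: 0101)
Double-and-add from P = (27, 4):
  bit 0 = 0: acc unchanged = O
  bit 1 = 1: acc = O + (28, 12) = (28, 12)
  bit 2 = 0: acc unchanged = (28, 12)
  bit 3 = 1: acc = (28, 12) + (15, 27) = (28, 17)

10P = (28, 17)


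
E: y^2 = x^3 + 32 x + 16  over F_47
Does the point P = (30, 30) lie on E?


Check whether y^2 = x^3 + 32 x + 16 (mod 47) for (x, y) = (30, 30).
LHS: y^2 = 30^2 mod 47 = 7
RHS: x^3 + 32 x + 16 = 30^3 + 32*30 + 16 mod 47 = 11
LHS != RHS

No, not on the curve


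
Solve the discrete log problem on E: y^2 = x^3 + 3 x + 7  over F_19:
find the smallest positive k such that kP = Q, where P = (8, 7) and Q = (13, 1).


Enumerate multiples of P until we hit Q = (13, 1):
  1P = (8, 7)
  2P = (4, 8)
  3P = (13, 18)
  4P = (15, 8)
  5P = (3, 10)
  6P = (0, 11)
  7P = (16, 16)
  8P = (12, 17)
  9P = (10, 7)
  10P = (1, 12)
  11P = (14, 0)
  12P = (1, 7)
  13P = (10, 12)
  14P = (12, 2)
  15P = (16, 3)
  16P = (0, 8)
  17P = (3, 9)
  18P = (15, 11)
  19P = (13, 1)
Match found at i = 19.

k = 19


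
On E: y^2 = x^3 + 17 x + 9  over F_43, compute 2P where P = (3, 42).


Doubling: s = (3 x1^2 + a) / (2 y1)
s = (3*3^2 + 17) / (2*42) mod 43 = 21
x3 = s^2 - 2 x1 mod 43 = 21^2 - 2*3 = 5
y3 = s (x1 - x3) - y1 mod 43 = 21 * (3 - 5) - 42 = 2

2P = (5, 2)


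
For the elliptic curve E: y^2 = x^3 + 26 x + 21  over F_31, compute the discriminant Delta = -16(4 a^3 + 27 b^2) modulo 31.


4 a^3 + 27 b^2 = 4*26^3 + 27*21^2 = 70304 + 11907 = 82211
Delta = -16 * (82211) = -1315376
Delta mod 31 = 16

Delta = 16 (mod 31)


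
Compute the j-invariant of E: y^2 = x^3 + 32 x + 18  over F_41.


Delta = -16(4 a^3 + 27 b^2) mod 41 = 4
-1728 * (4 a)^3 = -1728 * (4*32)^3 mod 41 = 29
j = 29 * 4^(-1) mod 41 = 38

j = 38 (mod 41)


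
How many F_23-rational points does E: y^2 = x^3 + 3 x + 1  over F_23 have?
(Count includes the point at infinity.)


For each x in F_23, count y with y^2 = x^3 + 3 x + 1 mod 23:
  x = 0: RHS = 1, y in [1, 22]  -> 2 point(s)
  x = 4: RHS = 8, y in [10, 13]  -> 2 point(s)
  x = 5: RHS = 3, y in [7, 16]  -> 2 point(s)
  x = 8: RHS = 8, y in [10, 13]  -> 2 point(s)
  x = 11: RHS = 8, y in [10, 13]  -> 2 point(s)
  x = 13: RHS = 6, y in [11, 12]  -> 2 point(s)
  x = 14: RHS = 4, y in [2, 21]  -> 2 point(s)
Affine points: 14. Add the point at infinity: total = 15.

#E(F_23) = 15


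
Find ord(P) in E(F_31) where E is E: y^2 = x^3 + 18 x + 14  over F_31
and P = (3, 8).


Compute successive multiples of P until we hit O:
  1P = (3, 8)
  2P = (3, 23)
  3P = O

ord(P) = 3


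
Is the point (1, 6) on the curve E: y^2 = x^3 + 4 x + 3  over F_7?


Check whether y^2 = x^3 + 4 x + 3 (mod 7) for (x, y) = (1, 6).
LHS: y^2 = 6^2 mod 7 = 1
RHS: x^3 + 4 x + 3 = 1^3 + 4*1 + 3 mod 7 = 1
LHS = RHS

Yes, on the curve


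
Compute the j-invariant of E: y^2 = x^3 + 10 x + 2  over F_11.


Delta = -16(4 a^3 + 27 b^2) mod 11 = 8
-1728 * (4 a)^3 = -1728 * (4*10)^3 mod 11 = 9
j = 9 * 8^(-1) mod 11 = 8

j = 8 (mod 11)


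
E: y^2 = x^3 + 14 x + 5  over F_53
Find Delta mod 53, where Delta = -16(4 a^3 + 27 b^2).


4 a^3 + 27 b^2 = 4*14^3 + 27*5^2 = 10976 + 675 = 11651
Delta = -16 * (11651) = -186416
Delta mod 53 = 38

Delta = 38 (mod 53)


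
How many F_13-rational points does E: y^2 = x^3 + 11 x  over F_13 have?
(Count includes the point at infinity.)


For each x in F_13, count y with y^2 = x^3 + 11 x + 0 mod 13:
  x = 0: RHS = 0, y in [0]  -> 1 point(s)
  x = 1: RHS = 12, y in [5, 8]  -> 2 point(s)
  x = 2: RHS = 4, y in [2, 11]  -> 2 point(s)
  x = 4: RHS = 4, y in [2, 11]  -> 2 point(s)
  x = 6: RHS = 9, y in [3, 10]  -> 2 point(s)
  x = 7: RHS = 4, y in [2, 11]  -> 2 point(s)
  x = 9: RHS = 9, y in [3, 10]  -> 2 point(s)
  x = 11: RHS = 9, y in [3, 10]  -> 2 point(s)
  x = 12: RHS = 1, y in [1, 12]  -> 2 point(s)
Affine points: 17. Add the point at infinity: total = 18.

#E(F_13) = 18


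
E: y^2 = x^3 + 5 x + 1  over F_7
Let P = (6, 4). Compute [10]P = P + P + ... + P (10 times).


k = 10 = 1010_2 (binary, LSB first: 0101)
Double-and-add from P = (6, 4):
  bit 0 = 0: acc unchanged = O
  bit 1 = 1: acc = O + (3, 6) = (3, 6)
  bit 2 = 0: acc unchanged = (3, 6)
  bit 3 = 1: acc = (3, 6) + (5, 2) = (3, 1)

10P = (3, 1)


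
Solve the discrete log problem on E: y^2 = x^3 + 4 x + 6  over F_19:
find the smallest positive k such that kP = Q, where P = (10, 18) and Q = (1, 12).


Enumerate multiples of P until we hit Q = (1, 12):
  1P = (10, 18)
  2P = (18, 1)
  3P = (16, 9)
  4P = (0, 5)
  5P = (1, 7)
  6P = (17, 3)
  7P = (9, 7)
  8P = (7, 15)
  9P = (3, 8)
  10P = (3, 11)
  11P = (7, 4)
  12P = (9, 12)
  13P = (17, 16)
  14P = (1, 12)
Match found at i = 14.

k = 14


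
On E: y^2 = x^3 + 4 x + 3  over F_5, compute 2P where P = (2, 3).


Doubling: s = (3 x1^2 + a) / (2 y1)
s = (3*2^2 + 4) / (2*3) mod 5 = 1
x3 = s^2 - 2 x1 mod 5 = 1^2 - 2*2 = 2
y3 = s (x1 - x3) - y1 mod 5 = 1 * (2 - 2) - 3 = 2

2P = (2, 2)


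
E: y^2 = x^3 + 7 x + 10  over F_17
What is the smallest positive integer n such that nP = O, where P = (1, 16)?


Compute successive multiples of P until we hit O:
  1P = (1, 16)
  2P = (6, 9)
  3P = (14, 9)
  4P = (4, 0)
  5P = (14, 8)
  6P = (6, 8)
  7P = (1, 1)
  8P = O

ord(P) = 8


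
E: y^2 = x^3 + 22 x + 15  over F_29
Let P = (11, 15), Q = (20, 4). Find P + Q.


P != Q, so use the chord formula.
s = (y2 - y1) / (x2 - x1) = (18) / (9) mod 29 = 2
x3 = s^2 - x1 - x2 mod 29 = 2^2 - 11 - 20 = 2
y3 = s (x1 - x3) - y1 mod 29 = 2 * (11 - 2) - 15 = 3

P + Q = (2, 3)


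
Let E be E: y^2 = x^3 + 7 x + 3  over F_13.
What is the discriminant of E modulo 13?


4 a^3 + 27 b^2 = 4*7^3 + 27*3^2 = 1372 + 243 = 1615
Delta = -16 * (1615) = -25840
Delta mod 13 = 4

Delta = 4 (mod 13)


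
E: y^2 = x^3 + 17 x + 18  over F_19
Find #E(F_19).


For each x in F_19, count y with y^2 = x^3 + 17 x + 18 mod 19:
  x = 1: RHS = 17, y in [6, 13]  -> 2 point(s)
  x = 3: RHS = 1, y in [1, 18]  -> 2 point(s)
  x = 4: RHS = 17, y in [6, 13]  -> 2 point(s)
  x = 5: RHS = 0, y in [0]  -> 1 point(s)
  x = 7: RHS = 5, y in [9, 10]  -> 2 point(s)
  x = 8: RHS = 1, y in [1, 18]  -> 2 point(s)
  x = 9: RHS = 7, y in [8, 11]  -> 2 point(s)
  x = 11: RHS = 16, y in [4, 15]  -> 2 point(s)
  x = 13: RHS = 4, y in [2, 17]  -> 2 point(s)
  x = 14: RHS = 17, y in [6, 13]  -> 2 point(s)
  x = 15: RHS = 0, y in [0]  -> 1 point(s)
  x = 16: RHS = 16, y in [4, 15]  -> 2 point(s)
  x = 18: RHS = 0, y in [0]  -> 1 point(s)
Affine points: 23. Add the point at infinity: total = 24.

#E(F_19) = 24


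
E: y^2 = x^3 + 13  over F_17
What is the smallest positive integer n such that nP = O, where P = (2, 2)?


Compute successive multiples of P until we hit O:
  1P = (2, 2)
  2P = (5, 6)
  3P = (8, 7)
  4P = (11, 16)
  5P = (6, 5)
  6P = (0, 8)
  7P = (7, 13)
  8P = (4, 14)
  ... (continuing to 18P)
  18P = O

ord(P) = 18


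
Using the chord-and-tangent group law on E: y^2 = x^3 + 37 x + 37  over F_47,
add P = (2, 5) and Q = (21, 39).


P != Q, so use the chord formula.
s = (y2 - y1) / (x2 - x1) = (34) / (19) mod 47 = 29
x3 = s^2 - x1 - x2 mod 47 = 29^2 - 2 - 21 = 19
y3 = s (x1 - x3) - y1 mod 47 = 29 * (2 - 19) - 5 = 19

P + Q = (19, 19)


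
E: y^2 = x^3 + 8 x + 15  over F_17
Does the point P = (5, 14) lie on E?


Check whether y^2 = x^3 + 8 x + 15 (mod 17) for (x, y) = (5, 14).
LHS: y^2 = 14^2 mod 17 = 9
RHS: x^3 + 8 x + 15 = 5^3 + 8*5 + 15 mod 17 = 10
LHS != RHS

No, not on the curve


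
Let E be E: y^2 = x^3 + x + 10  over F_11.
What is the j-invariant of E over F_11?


Delta = -16(4 a^3 + 27 b^2) mod 11 = 10
-1728 * (4 a)^3 = -1728 * (4*1)^3 mod 11 = 2
j = 2 * 10^(-1) mod 11 = 9

j = 9 (mod 11)


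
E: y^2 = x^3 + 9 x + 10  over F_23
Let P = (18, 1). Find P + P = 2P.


Doubling: s = (3 x1^2 + a) / (2 y1)
s = (3*18^2 + 9) / (2*1) mod 23 = 19
x3 = s^2 - 2 x1 mod 23 = 19^2 - 2*18 = 3
y3 = s (x1 - x3) - y1 mod 23 = 19 * (18 - 3) - 1 = 8

2P = (3, 8)


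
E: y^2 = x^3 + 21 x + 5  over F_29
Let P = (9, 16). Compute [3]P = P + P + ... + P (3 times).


k = 3 = 11_2 (binary, LSB first: 11)
Double-and-add from P = (9, 16):
  bit 0 = 1: acc = O + (9, 16) = (9, 16)
  bit 1 = 1: acc = (9, 16) + (12, 10) = (12, 19)

3P = (12, 19)


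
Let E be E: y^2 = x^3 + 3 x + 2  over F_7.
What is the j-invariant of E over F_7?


Delta = -16(4 a^3 + 27 b^2) mod 7 = 2
-1728 * (4 a)^3 = -1728 * (4*3)^3 mod 7 = 6
j = 6 * 2^(-1) mod 7 = 3

j = 3 (mod 7)


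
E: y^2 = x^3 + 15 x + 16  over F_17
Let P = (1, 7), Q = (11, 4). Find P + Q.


P != Q, so use the chord formula.
s = (y2 - y1) / (x2 - x1) = (14) / (10) mod 17 = 15
x3 = s^2 - x1 - x2 mod 17 = 15^2 - 1 - 11 = 9
y3 = s (x1 - x3) - y1 mod 17 = 15 * (1 - 9) - 7 = 9

P + Q = (9, 9)


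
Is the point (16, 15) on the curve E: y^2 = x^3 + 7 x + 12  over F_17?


Check whether y^2 = x^3 + 7 x + 12 (mod 17) for (x, y) = (16, 15).
LHS: y^2 = 15^2 mod 17 = 4
RHS: x^3 + 7 x + 12 = 16^3 + 7*16 + 12 mod 17 = 4
LHS = RHS

Yes, on the curve


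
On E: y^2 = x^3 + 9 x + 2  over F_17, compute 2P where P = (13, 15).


k = 2 = 10_2 (binary, LSB first: 01)
Double-and-add from P = (13, 15):
  bit 0 = 0: acc unchanged = O
  bit 1 = 1: acc = O + (6, 0) = (6, 0)

2P = (6, 0)


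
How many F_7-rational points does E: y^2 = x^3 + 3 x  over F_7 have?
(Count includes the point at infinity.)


For each x in F_7, count y with y^2 = x^3 + 3 x + 0 mod 7:
  x = 0: RHS = 0, y in [0]  -> 1 point(s)
  x = 1: RHS = 4, y in [2, 5]  -> 2 point(s)
  x = 2: RHS = 0, y in [0]  -> 1 point(s)
  x = 3: RHS = 1, y in [1, 6]  -> 2 point(s)
  x = 5: RHS = 0, y in [0]  -> 1 point(s)
Affine points: 7. Add the point at infinity: total = 8.

#E(F_7) = 8


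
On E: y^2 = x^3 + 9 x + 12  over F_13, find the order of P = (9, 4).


Compute successive multiples of P until we hit O:
  1P = (9, 4)
  2P = (9, 9)
  3P = O

ord(P) = 3


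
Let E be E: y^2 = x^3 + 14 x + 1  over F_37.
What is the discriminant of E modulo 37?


4 a^3 + 27 b^2 = 4*14^3 + 27*1^2 = 10976 + 27 = 11003
Delta = -16 * (11003) = -176048
Delta mod 37 = 35

Delta = 35 (mod 37)


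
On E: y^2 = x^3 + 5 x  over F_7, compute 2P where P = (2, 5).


Doubling: s = (3 x1^2 + a) / (2 y1)
s = (3*2^2 + 5) / (2*5) mod 7 = 1
x3 = s^2 - 2 x1 mod 7 = 1^2 - 2*2 = 4
y3 = s (x1 - x3) - y1 mod 7 = 1 * (2 - 4) - 5 = 0

2P = (4, 0)


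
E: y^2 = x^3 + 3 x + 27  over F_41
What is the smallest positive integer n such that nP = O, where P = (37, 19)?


Compute successive multiples of P until we hit O:
  1P = (37, 19)
  2P = (10, 14)
  3P = (14, 5)
  4P = (23, 2)
  5P = (40, 33)
  6P = (4, 12)
  7P = (36, 16)
  8P = (18, 38)
  ... (continuing to 42P)
  42P = O

ord(P) = 42


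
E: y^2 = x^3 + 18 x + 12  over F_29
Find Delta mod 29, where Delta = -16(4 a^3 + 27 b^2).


4 a^3 + 27 b^2 = 4*18^3 + 27*12^2 = 23328 + 3888 = 27216
Delta = -16 * (27216) = -435456
Delta mod 29 = 8

Delta = 8 (mod 29)


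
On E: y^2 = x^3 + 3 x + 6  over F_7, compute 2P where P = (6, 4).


Doubling: s = (3 x1^2 + a) / (2 y1)
s = (3*6^2 + 3) / (2*4) mod 7 = 6
x3 = s^2 - 2 x1 mod 7 = 6^2 - 2*6 = 3
y3 = s (x1 - x3) - y1 mod 7 = 6 * (6 - 3) - 4 = 0

2P = (3, 0)


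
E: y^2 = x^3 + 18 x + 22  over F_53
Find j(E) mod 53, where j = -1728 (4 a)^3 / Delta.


Delta = -16(4 a^3 + 27 b^2) mod 53 = 28
-1728 * (4 a)^3 = -1728 * (4*18)^3 mod 53 = 38
j = 38 * 28^(-1) mod 53 = 43

j = 43 (mod 53)


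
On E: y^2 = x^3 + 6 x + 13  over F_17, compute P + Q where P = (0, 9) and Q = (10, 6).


P != Q, so use the chord formula.
s = (y2 - y1) / (x2 - x1) = (14) / (10) mod 17 = 15
x3 = s^2 - x1 - x2 mod 17 = 15^2 - 0 - 10 = 11
y3 = s (x1 - x3) - y1 mod 17 = 15 * (0 - 11) - 9 = 13

P + Q = (11, 13)


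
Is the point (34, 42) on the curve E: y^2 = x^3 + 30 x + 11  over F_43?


Check whether y^2 = x^3 + 30 x + 11 (mod 43) for (x, y) = (34, 42).
LHS: y^2 = 42^2 mod 43 = 1
RHS: x^3 + 30 x + 11 = 34^3 + 30*34 + 11 mod 43 = 1
LHS = RHS

Yes, on the curve


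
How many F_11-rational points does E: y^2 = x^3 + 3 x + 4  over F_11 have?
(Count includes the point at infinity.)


For each x in F_11, count y with y^2 = x^3 + 3 x + 4 mod 11:
  x = 0: RHS = 4, y in [2, 9]  -> 2 point(s)
  x = 4: RHS = 3, y in [5, 6]  -> 2 point(s)
  x = 5: RHS = 1, y in [1, 10]  -> 2 point(s)
  x = 7: RHS = 5, y in [4, 7]  -> 2 point(s)
  x = 8: RHS = 1, y in [1, 10]  -> 2 point(s)
  x = 9: RHS = 1, y in [1, 10]  -> 2 point(s)
  x = 10: RHS = 0, y in [0]  -> 1 point(s)
Affine points: 13. Add the point at infinity: total = 14.

#E(F_11) = 14


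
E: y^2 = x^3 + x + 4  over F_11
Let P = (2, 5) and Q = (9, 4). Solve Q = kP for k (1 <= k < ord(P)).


Enumerate multiples of P until we hit Q = (9, 4):
  1P = (2, 5)
  2P = (0, 2)
  3P = (3, 10)
  4P = (9, 4)
Match found at i = 4.

k = 4


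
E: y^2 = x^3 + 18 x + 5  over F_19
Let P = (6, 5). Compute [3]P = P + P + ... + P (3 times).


k = 3 = 11_2 (binary, LSB first: 11)
Double-and-add from P = (6, 5):
  bit 0 = 1: acc = O + (6, 5) = (6, 5)
  bit 1 = 1: acc = (6, 5) + (13, 17) = (1, 9)

3P = (1, 9)


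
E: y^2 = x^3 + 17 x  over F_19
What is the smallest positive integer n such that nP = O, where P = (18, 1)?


Compute successive multiples of P until we hit O:
  1P = (18, 1)
  2P = (7, 14)
  3P = (10, 12)
  4P = (11, 6)
  5P = (13, 9)
  6P = (5, 1)
  7P = (15, 18)
  8P = (16, 13)
  ... (continuing to 20P)
  20P = O

ord(P) = 20


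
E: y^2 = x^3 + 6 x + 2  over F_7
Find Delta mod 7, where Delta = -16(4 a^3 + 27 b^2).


4 a^3 + 27 b^2 = 4*6^3 + 27*2^2 = 864 + 108 = 972
Delta = -16 * (972) = -15552
Delta mod 7 = 2

Delta = 2 (mod 7)


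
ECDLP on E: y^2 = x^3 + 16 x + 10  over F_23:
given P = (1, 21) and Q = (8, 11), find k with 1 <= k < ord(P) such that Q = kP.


Enumerate multiples of P until we hit Q = (8, 11):
  1P = (1, 21)
  2P = (22, 4)
  3P = (9, 3)
  4P = (8, 12)
  5P = (18, 14)
  6P = (6, 0)
  7P = (18, 9)
  8P = (8, 11)
Match found at i = 8.

k = 8


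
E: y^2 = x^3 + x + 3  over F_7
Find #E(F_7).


For each x in F_7, count y with y^2 = x^3 + 1 x + 3 mod 7:
  x = 4: RHS = 1, y in [1, 6]  -> 2 point(s)
  x = 5: RHS = 0, y in [0]  -> 1 point(s)
  x = 6: RHS = 1, y in [1, 6]  -> 2 point(s)
Affine points: 5. Add the point at infinity: total = 6.

#E(F_7) = 6


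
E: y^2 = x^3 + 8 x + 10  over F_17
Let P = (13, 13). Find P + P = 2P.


Doubling: s = (3 x1^2 + a) / (2 y1)
s = (3*13^2 + 8) / (2*13) mod 17 = 10
x3 = s^2 - 2 x1 mod 17 = 10^2 - 2*13 = 6
y3 = s (x1 - x3) - y1 mod 17 = 10 * (13 - 6) - 13 = 6

2P = (6, 6)


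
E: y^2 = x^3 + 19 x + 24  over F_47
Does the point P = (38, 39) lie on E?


Check whether y^2 = x^3 + 19 x + 24 (mod 47) for (x, y) = (38, 39).
LHS: y^2 = 39^2 mod 47 = 17
RHS: x^3 + 19 x + 24 = 38^3 + 19*38 + 24 mod 47 = 17
LHS = RHS

Yes, on the curve


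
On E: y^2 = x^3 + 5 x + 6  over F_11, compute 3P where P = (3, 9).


k = 3 = 11_2 (binary, LSB first: 11)
Double-and-add from P = (3, 9):
  bit 0 = 1: acc = O + (3, 9) = (3, 9)
  bit 1 = 1: acc = (3, 9) + (3, 2) = O

3P = O


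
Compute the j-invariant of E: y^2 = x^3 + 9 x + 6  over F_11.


Delta = -16(4 a^3 + 27 b^2) mod 11 = 8
-1728 * (4 a)^3 = -1728 * (4*9)^3 mod 11 = 6
j = 6 * 8^(-1) mod 11 = 9

j = 9 (mod 11)


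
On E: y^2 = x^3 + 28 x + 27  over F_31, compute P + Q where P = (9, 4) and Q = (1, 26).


P != Q, so use the chord formula.
s = (y2 - y1) / (x2 - x1) = (22) / (23) mod 31 = 5
x3 = s^2 - x1 - x2 mod 31 = 5^2 - 9 - 1 = 15
y3 = s (x1 - x3) - y1 mod 31 = 5 * (9 - 15) - 4 = 28

P + Q = (15, 28)


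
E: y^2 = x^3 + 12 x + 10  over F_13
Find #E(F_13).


For each x in F_13, count y with y^2 = x^3 + 12 x + 10 mod 13:
  x = 0: RHS = 10, y in [6, 7]  -> 2 point(s)
  x = 1: RHS = 10, y in [6, 7]  -> 2 point(s)
  x = 2: RHS = 3, y in [4, 9]  -> 2 point(s)
  x = 5: RHS = 0, y in [0]  -> 1 point(s)
  x = 6: RHS = 12, y in [5, 8]  -> 2 point(s)
  x = 10: RHS = 12, y in [5, 8]  -> 2 point(s)
  x = 11: RHS = 4, y in [2, 11]  -> 2 point(s)
  x = 12: RHS = 10, y in [6, 7]  -> 2 point(s)
Affine points: 15. Add the point at infinity: total = 16.

#E(F_13) = 16


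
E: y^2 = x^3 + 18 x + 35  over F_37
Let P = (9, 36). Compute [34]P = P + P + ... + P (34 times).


k = 34 = 100010_2 (binary, LSB first: 010001)
Double-and-add from P = (9, 36):
  bit 0 = 0: acc unchanged = O
  bit 1 = 1: acc = O + (20, 12) = (20, 12)
  bit 2 = 0: acc unchanged = (20, 12)
  bit 3 = 0: acc unchanged = (20, 12)
  bit 4 = 0: acc unchanged = (20, 12)
  bit 5 = 1: acc = (20, 12) + (18, 30) = (6, 10)

34P = (6, 10)


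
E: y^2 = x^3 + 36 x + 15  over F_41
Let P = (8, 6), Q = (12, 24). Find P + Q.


P != Q, so use the chord formula.
s = (y2 - y1) / (x2 - x1) = (18) / (4) mod 41 = 25
x3 = s^2 - x1 - x2 mod 41 = 25^2 - 8 - 12 = 31
y3 = s (x1 - x3) - y1 mod 41 = 25 * (8 - 31) - 6 = 34

P + Q = (31, 34)


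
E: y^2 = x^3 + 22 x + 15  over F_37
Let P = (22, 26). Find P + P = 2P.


Doubling: s = (3 x1^2 + a) / (2 y1)
s = (3*22^2 + 22) / (2*26) mod 37 = 7
x3 = s^2 - 2 x1 mod 37 = 7^2 - 2*22 = 5
y3 = s (x1 - x3) - y1 mod 37 = 7 * (22 - 5) - 26 = 19

2P = (5, 19)


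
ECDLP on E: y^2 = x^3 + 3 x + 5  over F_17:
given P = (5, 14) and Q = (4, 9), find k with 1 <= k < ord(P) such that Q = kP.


Enumerate multiples of P until we hit Q = (4, 9):
  1P = (5, 14)
  2P = (6, 16)
  3P = (10, 10)
  4P = (4, 9)
Match found at i = 4.

k = 4


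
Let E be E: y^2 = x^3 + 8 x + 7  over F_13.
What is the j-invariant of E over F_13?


Delta = -16(4 a^3 + 27 b^2) mod 13 = 1
-1728 * (4 a)^3 = -1728 * (4*8)^3 mod 13 = 8
j = 8 * 1^(-1) mod 13 = 8

j = 8 (mod 13)


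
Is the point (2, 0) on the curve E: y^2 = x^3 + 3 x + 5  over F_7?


Check whether y^2 = x^3 + 3 x + 5 (mod 7) for (x, y) = (2, 0).
LHS: y^2 = 0^2 mod 7 = 0
RHS: x^3 + 3 x + 5 = 2^3 + 3*2 + 5 mod 7 = 5
LHS != RHS

No, not on the curve


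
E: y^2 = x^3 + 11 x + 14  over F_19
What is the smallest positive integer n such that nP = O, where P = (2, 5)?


Compute successive multiples of P until we hit O:
  1P = (2, 5)
  2P = (3, 6)
  3P = (15, 1)
  4P = (13, 13)
  5P = (5, 17)
  6P = (9, 5)
  7P = (8, 14)
  8P = (16, 12)
  ... (continuing to 25P)
  25P = O

ord(P) = 25


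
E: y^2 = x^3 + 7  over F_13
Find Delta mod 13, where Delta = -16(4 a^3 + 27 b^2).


4 a^3 + 27 b^2 = 4*0^3 + 27*7^2 = 0 + 1323 = 1323
Delta = -16 * (1323) = -21168
Delta mod 13 = 9

Delta = 9 (mod 13)


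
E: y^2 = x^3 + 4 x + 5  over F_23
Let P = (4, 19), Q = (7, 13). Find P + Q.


P != Q, so use the chord formula.
s = (y2 - y1) / (x2 - x1) = (17) / (3) mod 23 = 21
x3 = s^2 - x1 - x2 mod 23 = 21^2 - 4 - 7 = 16
y3 = s (x1 - x3) - y1 mod 23 = 21 * (4 - 16) - 19 = 5

P + Q = (16, 5)


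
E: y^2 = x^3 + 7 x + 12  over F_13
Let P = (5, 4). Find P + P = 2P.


Doubling: s = (3 x1^2 + a) / (2 y1)
s = (3*5^2 + 7) / (2*4) mod 13 = 7
x3 = s^2 - 2 x1 mod 13 = 7^2 - 2*5 = 0
y3 = s (x1 - x3) - y1 mod 13 = 7 * (5 - 0) - 4 = 5

2P = (0, 5)


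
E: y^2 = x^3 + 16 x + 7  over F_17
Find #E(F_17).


For each x in F_17, count y with y^2 = x^3 + 16 x + 7 mod 17:
  x = 2: RHS = 13, y in [8, 9]  -> 2 point(s)
  x = 4: RHS = 16, y in [4, 13]  -> 2 point(s)
  x = 5: RHS = 8, y in [5, 12]  -> 2 point(s)
  x = 6: RHS = 13, y in [8, 9]  -> 2 point(s)
  x = 8: RHS = 1, y in [1, 16]  -> 2 point(s)
  x = 9: RHS = 13, y in [8, 9]  -> 2 point(s)
  x = 11: RHS = 1, y in [1, 16]  -> 2 point(s)
  x = 13: RHS = 15, y in [7, 10]  -> 2 point(s)
  x = 14: RHS = 0, y in [0]  -> 1 point(s)
  x = 15: RHS = 1, y in [1, 16]  -> 2 point(s)
Affine points: 19. Add the point at infinity: total = 20.

#E(F_17) = 20


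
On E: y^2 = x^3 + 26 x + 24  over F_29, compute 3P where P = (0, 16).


k = 3 = 11_2 (binary, LSB first: 11)
Double-and-add from P = (0, 16):
  bit 0 = 1: acc = O + (0, 16) = (0, 16)
  bit 1 = 1: acc = (0, 16) + (1, 14) = (3, 19)

3P = (3, 19)


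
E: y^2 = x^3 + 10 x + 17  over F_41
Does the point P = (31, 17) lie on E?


Check whether y^2 = x^3 + 10 x + 17 (mod 41) for (x, y) = (31, 17).
LHS: y^2 = 17^2 mod 41 = 2
RHS: x^3 + 10 x + 17 = 31^3 + 10*31 + 17 mod 41 = 24
LHS != RHS

No, not on the curve


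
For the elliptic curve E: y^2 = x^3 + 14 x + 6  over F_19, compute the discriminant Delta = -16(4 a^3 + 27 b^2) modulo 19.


4 a^3 + 27 b^2 = 4*14^3 + 27*6^2 = 10976 + 972 = 11948
Delta = -16 * (11948) = -191168
Delta mod 19 = 10

Delta = 10 (mod 19)


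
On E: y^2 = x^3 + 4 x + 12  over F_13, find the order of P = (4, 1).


Compute successive multiples of P until we hit O:
  1P = (4, 1)
  2P = (5, 12)
  3P = (8, 7)
  4P = (0, 5)
  5P = (10, 5)
  6P = (11, 3)
  7P = (1, 11)
  8P = (9, 7)
  ... (continuing to 19P)
  19P = O

ord(P) = 19


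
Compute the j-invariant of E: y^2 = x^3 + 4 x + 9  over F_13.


Delta = -16(4 a^3 + 27 b^2) mod 13 = 3
-1728 * (4 a)^3 = -1728 * (4*4)^3 mod 13 = 1
j = 1 * 3^(-1) mod 13 = 9

j = 9 (mod 13)


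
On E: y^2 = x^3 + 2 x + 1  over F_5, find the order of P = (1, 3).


Compute successive multiples of P until we hit O:
  1P = (1, 3)
  2P = (3, 2)
  3P = (0, 4)
  4P = (0, 1)
  5P = (3, 3)
  6P = (1, 2)
  7P = O

ord(P) = 7


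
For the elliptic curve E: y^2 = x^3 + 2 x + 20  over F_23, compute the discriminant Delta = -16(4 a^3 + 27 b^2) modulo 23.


4 a^3 + 27 b^2 = 4*2^3 + 27*20^2 = 32 + 10800 = 10832
Delta = -16 * (10832) = -173312
Delta mod 23 = 16

Delta = 16 (mod 23)


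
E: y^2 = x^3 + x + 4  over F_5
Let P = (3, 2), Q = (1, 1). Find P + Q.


P != Q, so use the chord formula.
s = (y2 - y1) / (x2 - x1) = (4) / (3) mod 5 = 3
x3 = s^2 - x1 - x2 mod 5 = 3^2 - 3 - 1 = 0
y3 = s (x1 - x3) - y1 mod 5 = 3 * (3 - 0) - 2 = 2

P + Q = (0, 2)


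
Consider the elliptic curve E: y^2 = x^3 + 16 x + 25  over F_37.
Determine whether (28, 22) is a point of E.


Check whether y^2 = x^3 + 16 x + 25 (mod 37) for (x, y) = (28, 22).
LHS: y^2 = 22^2 mod 37 = 3
RHS: x^3 + 16 x + 25 = 28^3 + 16*28 + 25 mod 37 = 3
LHS = RHS

Yes, on the curve


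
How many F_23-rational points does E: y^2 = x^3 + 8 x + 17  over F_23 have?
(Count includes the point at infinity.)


For each x in F_23, count y with y^2 = x^3 + 8 x + 17 mod 23:
  x = 1: RHS = 3, y in [7, 16]  -> 2 point(s)
  x = 2: RHS = 18, y in [8, 15]  -> 2 point(s)
  x = 7: RHS = 2, y in [5, 18]  -> 2 point(s)
  x = 8: RHS = 18, y in [8, 15]  -> 2 point(s)
  x = 9: RHS = 13, y in [6, 17]  -> 2 point(s)
  x = 10: RHS = 16, y in [4, 19]  -> 2 point(s)
  x = 12: RHS = 1, y in [1, 22]  -> 2 point(s)
  x = 13: RHS = 18, y in [8, 15]  -> 2 point(s)
  x = 15: RHS = 16, y in [4, 19]  -> 2 point(s)
  x = 16: RHS = 9, y in [3, 20]  -> 2 point(s)
  x = 17: RHS = 6, y in [11, 12]  -> 2 point(s)
  x = 18: RHS = 13, y in [6, 17]  -> 2 point(s)
  x = 19: RHS = 13, y in [6, 17]  -> 2 point(s)
  x = 20: RHS = 12, y in [9, 14]  -> 2 point(s)
  x = 21: RHS = 16, y in [4, 19]  -> 2 point(s)
  x = 22: RHS = 8, y in [10, 13]  -> 2 point(s)
Affine points: 32. Add the point at infinity: total = 33.

#E(F_23) = 33


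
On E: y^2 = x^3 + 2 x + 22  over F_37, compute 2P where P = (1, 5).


Doubling: s = (3 x1^2 + a) / (2 y1)
s = (3*1^2 + 2) / (2*5) mod 37 = 19
x3 = s^2 - 2 x1 mod 37 = 19^2 - 2*1 = 26
y3 = s (x1 - x3) - y1 mod 37 = 19 * (1 - 26) - 5 = 1

2P = (26, 1)


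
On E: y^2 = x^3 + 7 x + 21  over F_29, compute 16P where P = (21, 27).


k = 16 = 10000_2 (binary, LSB first: 00001)
Double-and-add from P = (21, 27):
  bit 0 = 0: acc unchanged = O
  bit 1 = 0: acc unchanged = O
  bit 2 = 0: acc unchanged = O
  bit 3 = 0: acc unchanged = O
  bit 4 = 1: acc = O + (21, 2) = (21, 2)

16P = (21, 2)


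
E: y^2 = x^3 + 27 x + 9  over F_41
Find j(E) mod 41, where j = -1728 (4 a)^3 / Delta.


Delta = -16(4 a^3 + 27 b^2) mod 41 = 35
-1728 * (4 a)^3 = -1728 * (4*27)^3 mod 41 = 37
j = 37 * 35^(-1) mod 41 = 28

j = 28 (mod 41)


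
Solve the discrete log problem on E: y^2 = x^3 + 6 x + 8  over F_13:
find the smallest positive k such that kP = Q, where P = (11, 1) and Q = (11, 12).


Enumerate multiples of P until we hit Q = (11, 12):
  1P = (11, 1)
  2P = (7, 9)
  3P = (12, 1)
  4P = (3, 12)
  5P = (8, 3)
  6P = (6, 0)
  7P = (8, 10)
  8P = (3, 1)
  9P = (12, 12)
  10P = (7, 4)
  11P = (11, 12)
Match found at i = 11.

k = 11


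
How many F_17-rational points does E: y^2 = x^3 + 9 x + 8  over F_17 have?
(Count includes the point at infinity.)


For each x in F_17, count y with y^2 = x^3 + 9 x + 8 mod 17:
  x = 0: RHS = 8, y in [5, 12]  -> 2 point(s)
  x = 1: RHS = 1, y in [1, 16]  -> 2 point(s)
  x = 2: RHS = 0, y in [0]  -> 1 point(s)
  x = 5: RHS = 8, y in [5, 12]  -> 2 point(s)
  x = 9: RHS = 2, y in [6, 11]  -> 2 point(s)
  x = 12: RHS = 8, y in [5, 12]  -> 2 point(s)
  x = 15: RHS = 16, y in [4, 13]  -> 2 point(s)
  x = 16: RHS = 15, y in [7, 10]  -> 2 point(s)
Affine points: 15. Add the point at infinity: total = 16.

#E(F_17) = 16


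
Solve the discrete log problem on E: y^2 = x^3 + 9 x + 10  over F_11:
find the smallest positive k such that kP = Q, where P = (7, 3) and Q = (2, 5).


Enumerate multiples of P until we hit Q = (2, 5):
  1P = (7, 3)
  2P = (2, 6)
  3P = (5, 9)
  4P = (8, 0)
  5P = (5, 2)
  6P = (2, 5)
Match found at i = 6.

k = 6


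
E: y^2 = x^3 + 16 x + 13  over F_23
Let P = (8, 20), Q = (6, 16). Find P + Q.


P != Q, so use the chord formula.
s = (y2 - y1) / (x2 - x1) = (19) / (21) mod 23 = 2
x3 = s^2 - x1 - x2 mod 23 = 2^2 - 8 - 6 = 13
y3 = s (x1 - x3) - y1 mod 23 = 2 * (8 - 13) - 20 = 16

P + Q = (13, 16)


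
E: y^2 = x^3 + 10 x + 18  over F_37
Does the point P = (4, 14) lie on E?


Check whether y^2 = x^3 + 10 x + 18 (mod 37) for (x, y) = (4, 14).
LHS: y^2 = 14^2 mod 37 = 11
RHS: x^3 + 10 x + 18 = 4^3 + 10*4 + 18 mod 37 = 11
LHS = RHS

Yes, on the curve


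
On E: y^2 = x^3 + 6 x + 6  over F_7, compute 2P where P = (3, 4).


Doubling: s = (3 x1^2 + a) / (2 y1)
s = (3*3^2 + 6) / (2*4) mod 7 = 5
x3 = s^2 - 2 x1 mod 7 = 5^2 - 2*3 = 5
y3 = s (x1 - x3) - y1 mod 7 = 5 * (3 - 5) - 4 = 0

2P = (5, 0)


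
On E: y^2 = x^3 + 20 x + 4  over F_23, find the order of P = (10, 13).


Compute successive multiples of P until we hit O:
  1P = (10, 13)
  2P = (6, 15)
  3P = (13, 0)
  4P = (6, 8)
  5P = (10, 10)
  6P = O

ord(P) = 6


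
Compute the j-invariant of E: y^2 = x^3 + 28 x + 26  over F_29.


Delta = -16(4 a^3 + 27 b^2) mod 29 = 4
-1728 * (4 a)^3 = -1728 * (4*28)^3 mod 29 = 15
j = 15 * 4^(-1) mod 29 = 11

j = 11 (mod 29)


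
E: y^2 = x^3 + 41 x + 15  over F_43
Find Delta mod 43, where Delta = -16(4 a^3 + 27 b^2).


4 a^3 + 27 b^2 = 4*41^3 + 27*15^2 = 275684 + 6075 = 281759
Delta = -16 * (281759) = -4508144
Delta mod 43 = 19

Delta = 19 (mod 43)


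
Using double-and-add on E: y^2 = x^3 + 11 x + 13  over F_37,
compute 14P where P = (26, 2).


k = 14 = 1110_2 (binary, LSB first: 0111)
Double-and-add from P = (26, 2):
  bit 0 = 0: acc unchanged = O
  bit 1 = 1: acc = O + (23, 1) = (23, 1)
  bit 2 = 1: acc = (23, 1) + (31, 8) = (4, 11)
  bit 3 = 1: acc = (4, 11) + (3, 6) = (18, 30)

14P = (18, 30)


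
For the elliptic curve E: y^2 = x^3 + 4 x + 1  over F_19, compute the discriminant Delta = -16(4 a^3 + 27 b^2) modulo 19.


4 a^3 + 27 b^2 = 4*4^3 + 27*1^2 = 256 + 27 = 283
Delta = -16 * (283) = -4528
Delta mod 19 = 13

Delta = 13 (mod 19)


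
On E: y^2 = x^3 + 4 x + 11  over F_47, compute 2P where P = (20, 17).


Doubling: s = (3 x1^2 + a) / (2 y1)
s = (3*20^2 + 4) / (2*17) mod 47 = 5
x3 = s^2 - 2 x1 mod 47 = 5^2 - 2*20 = 32
y3 = s (x1 - x3) - y1 mod 47 = 5 * (20 - 32) - 17 = 17

2P = (32, 17)


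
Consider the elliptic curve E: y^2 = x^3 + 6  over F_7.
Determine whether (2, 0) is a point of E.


Check whether y^2 = x^3 + 0 x + 6 (mod 7) for (x, y) = (2, 0).
LHS: y^2 = 0^2 mod 7 = 0
RHS: x^3 + 0 x + 6 = 2^3 + 0*2 + 6 mod 7 = 0
LHS = RHS

Yes, on the curve


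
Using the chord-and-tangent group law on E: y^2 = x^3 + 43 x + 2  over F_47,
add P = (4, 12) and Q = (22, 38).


P != Q, so use the chord formula.
s = (y2 - y1) / (x2 - x1) = (26) / (18) mod 47 = 38
x3 = s^2 - x1 - x2 mod 47 = 38^2 - 4 - 22 = 8
y3 = s (x1 - x3) - y1 mod 47 = 38 * (4 - 8) - 12 = 24

P + Q = (8, 24)


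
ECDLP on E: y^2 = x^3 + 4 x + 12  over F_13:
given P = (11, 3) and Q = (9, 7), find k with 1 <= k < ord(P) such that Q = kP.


Enumerate multiples of P until we hit Q = (9, 7):
  1P = (11, 3)
  2P = (1, 2)
  3P = (4, 12)
  4P = (10, 5)
  5P = (9, 6)
  6P = (5, 1)
  7P = (0, 5)
  8P = (3, 5)
  9P = (8, 6)
  10P = (8, 7)
  11P = (3, 8)
  12P = (0, 8)
  13P = (5, 12)
  14P = (9, 7)
Match found at i = 14.

k = 14


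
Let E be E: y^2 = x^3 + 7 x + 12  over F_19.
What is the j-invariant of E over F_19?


Delta = -16(4 a^3 + 27 b^2) mod 19 = 10
-1728 * (4 a)^3 = -1728 * (4*7)^3 mod 19 = 7
j = 7 * 10^(-1) mod 19 = 14

j = 14 (mod 19)


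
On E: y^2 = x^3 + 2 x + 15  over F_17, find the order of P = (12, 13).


Compute successive multiples of P until we hit O:
  1P = (12, 13)
  2P = (11, 5)
  3P = (7, 10)
  4P = (14, 13)
  5P = (8, 4)
  6P = (1, 16)
  7P = (0, 10)
  8P = (4, 6)
  ... (continuing to 19P)
  19P = O

ord(P) = 19


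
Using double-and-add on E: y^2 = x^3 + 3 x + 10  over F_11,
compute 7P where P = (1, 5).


k = 7 = 111_2 (binary, LSB first: 111)
Double-and-add from P = (1, 5):
  bit 0 = 1: acc = O + (1, 5) = (1, 5)
  bit 1 = 1: acc = (1, 5) + (1, 6) = O
  bit 2 = 1: acc = O + (1, 5) = (1, 5)

7P = (1, 5)


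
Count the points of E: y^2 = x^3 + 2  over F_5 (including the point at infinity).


For each x in F_5, count y with y^2 = x^3 + 0 x + 2 mod 5:
  x = 2: RHS = 0, y in [0]  -> 1 point(s)
  x = 3: RHS = 4, y in [2, 3]  -> 2 point(s)
  x = 4: RHS = 1, y in [1, 4]  -> 2 point(s)
Affine points: 5. Add the point at infinity: total = 6.

#E(F_5) = 6


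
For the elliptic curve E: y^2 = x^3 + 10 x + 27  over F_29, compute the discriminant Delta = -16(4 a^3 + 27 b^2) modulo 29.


4 a^3 + 27 b^2 = 4*10^3 + 27*27^2 = 4000 + 19683 = 23683
Delta = -16 * (23683) = -378928
Delta mod 29 = 15

Delta = 15 (mod 29)


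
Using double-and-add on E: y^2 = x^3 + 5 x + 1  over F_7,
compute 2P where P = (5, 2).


k = 2 = 10_2 (binary, LSB first: 01)
Double-and-add from P = (5, 2):
  bit 0 = 0: acc unchanged = O
  bit 1 = 1: acc = O + (5, 5) = (5, 5)

2P = (5, 5)


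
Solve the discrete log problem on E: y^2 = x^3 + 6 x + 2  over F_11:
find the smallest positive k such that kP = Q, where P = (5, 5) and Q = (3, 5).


Enumerate multiples of P until we hit Q = (3, 5):
  1P = (5, 5)
  2P = (6, 10)
  3P = (3, 5)
Match found at i = 3.

k = 3


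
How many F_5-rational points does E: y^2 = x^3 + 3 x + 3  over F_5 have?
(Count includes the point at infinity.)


For each x in F_5, count y with y^2 = x^3 + 3 x + 3 mod 5:
  x = 3: RHS = 4, y in [2, 3]  -> 2 point(s)
  x = 4: RHS = 4, y in [2, 3]  -> 2 point(s)
Affine points: 4. Add the point at infinity: total = 5.

#E(F_5) = 5


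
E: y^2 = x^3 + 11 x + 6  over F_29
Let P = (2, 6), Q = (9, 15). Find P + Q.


P != Q, so use the chord formula.
s = (y2 - y1) / (x2 - x1) = (9) / (7) mod 29 = 22
x3 = s^2 - x1 - x2 mod 29 = 22^2 - 2 - 9 = 9
y3 = s (x1 - x3) - y1 mod 29 = 22 * (2 - 9) - 6 = 14

P + Q = (9, 14)


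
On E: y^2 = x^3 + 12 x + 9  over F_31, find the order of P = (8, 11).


Compute successive multiples of P until we hit O:
  1P = (8, 11)
  2P = (19, 11)
  3P = (4, 20)
  4P = (26, 14)
  5P = (22, 28)
  6P = (2, 14)
  7P = (29, 15)
  8P = (14, 10)
  ... (continuing to 19P)
  19P = O

ord(P) = 19


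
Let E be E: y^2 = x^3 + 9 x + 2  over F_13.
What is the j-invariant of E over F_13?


Delta = -16(4 a^3 + 27 b^2) mod 13 = 2
-1728 * (4 a)^3 = -1728 * (4*9)^3 mod 13 = 12
j = 12 * 2^(-1) mod 13 = 6

j = 6 (mod 13)


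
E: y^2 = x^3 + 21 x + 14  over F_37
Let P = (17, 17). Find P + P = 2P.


Doubling: s = (3 x1^2 + a) / (2 y1)
s = (3*17^2 + 21) / (2*17) mod 37 = 0
x3 = s^2 - 2 x1 mod 37 = 0^2 - 2*17 = 3
y3 = s (x1 - x3) - y1 mod 37 = 0 * (17 - 3) - 17 = 20

2P = (3, 20)


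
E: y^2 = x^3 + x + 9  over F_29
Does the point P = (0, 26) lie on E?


Check whether y^2 = x^3 + 1 x + 9 (mod 29) for (x, y) = (0, 26).
LHS: y^2 = 26^2 mod 29 = 9
RHS: x^3 + 1 x + 9 = 0^3 + 1*0 + 9 mod 29 = 9
LHS = RHS

Yes, on the curve


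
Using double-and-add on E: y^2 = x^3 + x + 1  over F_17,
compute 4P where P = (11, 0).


k = 4 = 100_2 (binary, LSB first: 001)
Double-and-add from P = (11, 0):
  bit 0 = 0: acc unchanged = O
  bit 1 = 0: acc unchanged = O
  bit 2 = 1: acc = O + O = O

4P = O


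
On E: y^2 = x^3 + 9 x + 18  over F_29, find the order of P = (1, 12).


Compute successive multiples of P until we hit O:
  1P = (1, 12)
  2P = (20, 22)
  3P = (9, 25)
  4P = (23, 3)
  5P = (25, 11)
  6P = (10, 21)
  7P = (19, 28)
  8P = (8, 14)
  ... (continuing to 27P)
  27P = O

ord(P) = 27


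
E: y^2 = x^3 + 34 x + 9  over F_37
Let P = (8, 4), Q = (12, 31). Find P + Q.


P != Q, so use the chord formula.
s = (y2 - y1) / (x2 - x1) = (27) / (4) mod 37 = 16
x3 = s^2 - x1 - x2 mod 37 = 16^2 - 8 - 12 = 14
y3 = s (x1 - x3) - y1 mod 37 = 16 * (8 - 14) - 4 = 11

P + Q = (14, 11)


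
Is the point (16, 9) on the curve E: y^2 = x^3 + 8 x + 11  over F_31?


Check whether y^2 = x^3 + 8 x + 11 (mod 31) for (x, y) = (16, 9).
LHS: y^2 = 9^2 mod 31 = 19
RHS: x^3 + 8 x + 11 = 16^3 + 8*16 + 11 mod 31 = 19
LHS = RHS

Yes, on the curve


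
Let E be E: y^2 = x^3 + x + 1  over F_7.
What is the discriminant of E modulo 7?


4 a^3 + 27 b^2 = 4*1^3 + 27*1^2 = 4 + 27 = 31
Delta = -16 * (31) = -496
Delta mod 7 = 1

Delta = 1 (mod 7)


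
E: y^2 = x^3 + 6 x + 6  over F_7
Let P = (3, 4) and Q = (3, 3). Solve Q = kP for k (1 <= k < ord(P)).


Enumerate multiples of P until we hit Q = (3, 3):
  1P = (3, 4)
  2P = (5, 0)
  3P = (3, 3)
Match found at i = 3.

k = 3


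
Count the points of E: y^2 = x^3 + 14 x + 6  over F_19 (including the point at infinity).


For each x in F_19, count y with y^2 = x^3 + 14 x + 6 mod 19:
  x = 0: RHS = 6, y in [5, 14]  -> 2 point(s)
  x = 2: RHS = 4, y in [2, 17]  -> 2 point(s)
  x = 5: RHS = 11, y in [7, 12]  -> 2 point(s)
  x = 9: RHS = 6, y in [5, 14]  -> 2 point(s)
  x = 10: RHS = 6, y in [5, 14]  -> 2 point(s)
  x = 11: RHS = 9, y in [3, 16]  -> 2 point(s)
  x = 14: RHS = 1, y in [1, 18]  -> 2 point(s)
  x = 15: RHS = 0, y in [0]  -> 1 point(s)
Affine points: 15. Add the point at infinity: total = 16.

#E(F_19) = 16


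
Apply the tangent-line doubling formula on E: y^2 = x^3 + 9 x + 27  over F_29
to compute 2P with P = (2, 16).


Doubling: s = (3 x1^2 + a) / (2 y1)
s = (3*2^2 + 9) / (2*16) mod 29 = 7
x3 = s^2 - 2 x1 mod 29 = 7^2 - 2*2 = 16
y3 = s (x1 - x3) - y1 mod 29 = 7 * (2 - 16) - 16 = 2

2P = (16, 2)


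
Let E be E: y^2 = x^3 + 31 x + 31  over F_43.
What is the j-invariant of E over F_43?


Delta = -16(4 a^3 + 27 b^2) mod 43 = 9
-1728 * (4 a)^3 = -1728 * (4*31)^3 mod 43 = 11
j = 11 * 9^(-1) mod 43 = 6

j = 6 (mod 43)


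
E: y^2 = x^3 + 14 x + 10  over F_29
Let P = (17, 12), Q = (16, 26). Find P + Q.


P != Q, so use the chord formula.
s = (y2 - y1) / (x2 - x1) = (14) / (28) mod 29 = 15
x3 = s^2 - x1 - x2 mod 29 = 15^2 - 17 - 16 = 18
y3 = s (x1 - x3) - y1 mod 29 = 15 * (17 - 18) - 12 = 2

P + Q = (18, 2)


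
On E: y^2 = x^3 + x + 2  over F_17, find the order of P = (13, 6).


Compute successive multiples of P until we hit O:
  1P = (13, 6)
  2P = (0, 6)
  3P = (4, 11)
  4P = (15, 14)
  5P = (5, 9)
  6P = (1, 15)
  7P = (11, 1)
  8P = (12, 5)
  ... (continuing to 24P)
  24P = O

ord(P) = 24


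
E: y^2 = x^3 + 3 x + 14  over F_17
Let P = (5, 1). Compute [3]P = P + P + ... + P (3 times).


k = 3 = 11_2 (binary, LSB first: 11)
Double-and-add from P = (5, 1):
  bit 0 = 1: acc = O + (5, 1) = (5, 1)
  bit 1 = 1: acc = (5, 1) + (15, 0) = (5, 16)

3P = (5, 16)


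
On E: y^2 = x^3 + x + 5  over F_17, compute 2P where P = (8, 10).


Doubling: s = (3 x1^2 + a) / (2 y1)
s = (3*8^2 + 1) / (2*10) mod 17 = 2
x3 = s^2 - 2 x1 mod 17 = 2^2 - 2*8 = 5
y3 = s (x1 - x3) - y1 mod 17 = 2 * (8 - 5) - 10 = 13

2P = (5, 13)


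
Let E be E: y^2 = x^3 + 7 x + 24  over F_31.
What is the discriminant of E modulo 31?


4 a^3 + 27 b^2 = 4*7^3 + 27*24^2 = 1372 + 15552 = 16924
Delta = -16 * (16924) = -270784
Delta mod 31 = 1

Delta = 1 (mod 31)


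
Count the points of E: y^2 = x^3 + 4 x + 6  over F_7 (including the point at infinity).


For each x in F_7, count y with y^2 = x^3 + 4 x + 6 mod 7:
  x = 1: RHS = 4, y in [2, 5]  -> 2 point(s)
  x = 2: RHS = 1, y in [1, 6]  -> 2 point(s)
  x = 4: RHS = 2, y in [3, 4]  -> 2 point(s)
  x = 5: RHS = 4, y in [2, 5]  -> 2 point(s)
  x = 6: RHS = 1, y in [1, 6]  -> 2 point(s)
Affine points: 10. Add the point at infinity: total = 11.

#E(F_7) = 11


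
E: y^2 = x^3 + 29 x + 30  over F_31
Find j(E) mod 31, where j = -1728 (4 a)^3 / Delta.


Delta = -16(4 a^3 + 27 b^2) mod 31 = 18
-1728 * (4 a)^3 = -1728 * (4*29)^3 mod 31 = 27
j = 27 * 18^(-1) mod 31 = 17

j = 17 (mod 31)


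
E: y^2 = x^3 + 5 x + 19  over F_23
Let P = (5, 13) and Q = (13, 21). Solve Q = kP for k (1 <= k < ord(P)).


Enumerate multiples of P until we hit Q = (13, 21):
  1P = (5, 13)
  2P = (6, 14)
  3P = (13, 2)
  4P = (13, 21)
Match found at i = 4.

k = 4


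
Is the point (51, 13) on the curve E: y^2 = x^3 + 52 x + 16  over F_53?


Check whether y^2 = x^3 + 52 x + 16 (mod 53) for (x, y) = (51, 13).
LHS: y^2 = 13^2 mod 53 = 10
RHS: x^3 + 52 x + 16 = 51^3 + 52*51 + 16 mod 53 = 10
LHS = RHS

Yes, on the curve


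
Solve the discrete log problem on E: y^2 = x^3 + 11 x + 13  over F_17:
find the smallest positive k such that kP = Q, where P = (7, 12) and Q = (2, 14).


Enumerate multiples of P until we hit Q = (2, 14):
  1P = (7, 12)
  2P = (16, 1)
  3P = (2, 14)
Match found at i = 3.

k = 3


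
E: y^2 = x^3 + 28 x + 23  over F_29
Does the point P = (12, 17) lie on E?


Check whether y^2 = x^3 + 28 x + 23 (mod 29) for (x, y) = (12, 17).
LHS: y^2 = 17^2 mod 29 = 28
RHS: x^3 + 28 x + 23 = 12^3 + 28*12 + 23 mod 29 = 28
LHS = RHS

Yes, on the curve


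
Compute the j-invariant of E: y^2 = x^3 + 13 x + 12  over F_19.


Delta = -16(4 a^3 + 27 b^2) mod 19 = 9
-1728 * (4 a)^3 = -1728 * (4*13)^3 mod 19 = 8
j = 8 * 9^(-1) mod 19 = 3

j = 3 (mod 19)


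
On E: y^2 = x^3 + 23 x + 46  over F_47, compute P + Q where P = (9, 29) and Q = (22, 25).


P != Q, so use the chord formula.
s = (y2 - y1) / (x2 - x1) = (43) / (13) mod 47 = 25
x3 = s^2 - x1 - x2 mod 47 = 25^2 - 9 - 22 = 30
y3 = s (x1 - x3) - y1 mod 47 = 25 * (9 - 30) - 29 = 10

P + Q = (30, 10)


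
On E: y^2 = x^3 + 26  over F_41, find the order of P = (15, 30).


Compute successive multiples of P until we hit O:
  1P = (15, 30)
  2P = (12, 14)
  3P = (6, 18)
  4P = (40, 5)
  5P = (28, 24)
  6P = (38, 9)
  7P = (11, 2)
  8P = (23, 37)
  ... (continuing to 21P)
  21P = O

ord(P) = 21
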